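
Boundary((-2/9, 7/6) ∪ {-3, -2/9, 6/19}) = {-3, -2/9, 7/6}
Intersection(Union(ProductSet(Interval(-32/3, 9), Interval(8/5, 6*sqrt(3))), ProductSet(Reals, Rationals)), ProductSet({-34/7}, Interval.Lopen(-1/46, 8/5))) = ProductSet({-34/7}, Intersection(Interval.Lopen(-1/46, 8/5), Rationals))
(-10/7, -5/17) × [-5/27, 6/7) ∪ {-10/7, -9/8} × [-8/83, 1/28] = ({-10/7, -9/8} × [-8/83, 1/28]) ∪ ((-10/7, -5/17) × [-5/27, 6/7))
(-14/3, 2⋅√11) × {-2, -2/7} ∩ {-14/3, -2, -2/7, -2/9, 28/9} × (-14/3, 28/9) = {-2, -2/7, -2/9, 28/9} × {-2, -2/7}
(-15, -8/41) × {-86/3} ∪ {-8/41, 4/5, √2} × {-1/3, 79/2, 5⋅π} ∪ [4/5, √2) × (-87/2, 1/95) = ((-15, -8/41) × {-86/3}) ∪ ({-8/41, 4/5, √2} × {-1/3, 79/2, 5⋅π}) ∪ ([4/5, √2) × (-87/2, 1/95))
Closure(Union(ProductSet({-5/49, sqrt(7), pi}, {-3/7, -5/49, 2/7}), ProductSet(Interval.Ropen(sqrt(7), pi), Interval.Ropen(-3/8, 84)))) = Union(ProductSet({sqrt(7), pi}, Interval(-3/8, 84)), ProductSet({-5/49, sqrt(7), pi}, {-3/7, -5/49, 2/7}), ProductSet(Interval(sqrt(7), pi), {-3/8, 84}), ProductSet(Interval.Ropen(sqrt(7), pi), Interval.Ropen(-3/8, 84)))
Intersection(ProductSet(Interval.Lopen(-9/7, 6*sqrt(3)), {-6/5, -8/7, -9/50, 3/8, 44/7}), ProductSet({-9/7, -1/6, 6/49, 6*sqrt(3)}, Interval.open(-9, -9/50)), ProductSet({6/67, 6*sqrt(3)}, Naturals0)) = EmptySet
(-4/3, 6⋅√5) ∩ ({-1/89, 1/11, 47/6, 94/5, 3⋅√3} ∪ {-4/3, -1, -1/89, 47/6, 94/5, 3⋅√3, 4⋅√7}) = {-1, -1/89, 1/11, 47/6, 3⋅√3, 4⋅√7}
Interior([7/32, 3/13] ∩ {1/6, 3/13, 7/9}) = ∅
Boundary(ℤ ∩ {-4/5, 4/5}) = ∅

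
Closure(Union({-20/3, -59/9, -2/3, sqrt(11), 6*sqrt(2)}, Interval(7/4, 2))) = Union({-20/3, -59/9, -2/3, sqrt(11), 6*sqrt(2)}, Interval(7/4, 2))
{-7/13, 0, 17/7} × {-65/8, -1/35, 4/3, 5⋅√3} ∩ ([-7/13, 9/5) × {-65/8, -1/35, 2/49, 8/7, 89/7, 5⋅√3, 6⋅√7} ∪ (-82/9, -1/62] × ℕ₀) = {-7/13, 0} × {-65/8, -1/35, 5⋅√3}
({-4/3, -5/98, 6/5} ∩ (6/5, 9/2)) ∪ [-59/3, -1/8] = [-59/3, -1/8]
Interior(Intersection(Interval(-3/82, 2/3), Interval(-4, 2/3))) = Interval.open(-3/82, 2/3)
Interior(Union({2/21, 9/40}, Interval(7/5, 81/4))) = Interval.open(7/5, 81/4)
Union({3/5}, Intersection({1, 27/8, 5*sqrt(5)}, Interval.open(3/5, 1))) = {3/5}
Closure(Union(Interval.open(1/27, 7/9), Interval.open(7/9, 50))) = Interval(1/27, 50)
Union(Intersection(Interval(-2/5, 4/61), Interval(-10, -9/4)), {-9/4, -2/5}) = {-9/4, -2/5}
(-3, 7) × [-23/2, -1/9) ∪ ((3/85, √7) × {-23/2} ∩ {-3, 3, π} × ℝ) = (-3, 7) × [-23/2, -1/9)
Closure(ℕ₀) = ℕ₀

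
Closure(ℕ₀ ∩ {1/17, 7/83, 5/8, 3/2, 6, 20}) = {6, 20}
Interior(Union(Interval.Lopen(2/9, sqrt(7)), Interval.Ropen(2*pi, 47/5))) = Union(Interval.open(2/9, sqrt(7)), Interval.open(2*pi, 47/5))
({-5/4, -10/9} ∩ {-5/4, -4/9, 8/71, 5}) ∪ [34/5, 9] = {-5/4} ∪ [34/5, 9]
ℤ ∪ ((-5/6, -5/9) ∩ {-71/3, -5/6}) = ℤ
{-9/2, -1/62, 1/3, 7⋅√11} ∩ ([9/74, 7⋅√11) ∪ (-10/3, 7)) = {-1/62, 1/3}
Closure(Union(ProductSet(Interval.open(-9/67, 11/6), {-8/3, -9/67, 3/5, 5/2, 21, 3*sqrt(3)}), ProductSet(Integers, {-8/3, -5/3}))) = Union(ProductSet(Integers, {-8/3, -5/3}), ProductSet(Interval(-9/67, 11/6), {-8/3, -9/67, 3/5, 5/2, 21, 3*sqrt(3)}))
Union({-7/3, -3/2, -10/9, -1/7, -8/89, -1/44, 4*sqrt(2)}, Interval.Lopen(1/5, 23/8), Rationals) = Union({4*sqrt(2)}, Interval(1/5, 23/8), Rationals)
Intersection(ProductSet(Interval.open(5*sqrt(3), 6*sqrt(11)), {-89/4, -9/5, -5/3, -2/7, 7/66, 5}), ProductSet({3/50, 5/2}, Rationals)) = EmptySet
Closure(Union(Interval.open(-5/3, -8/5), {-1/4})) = Union({-1/4}, Interval(-5/3, -8/5))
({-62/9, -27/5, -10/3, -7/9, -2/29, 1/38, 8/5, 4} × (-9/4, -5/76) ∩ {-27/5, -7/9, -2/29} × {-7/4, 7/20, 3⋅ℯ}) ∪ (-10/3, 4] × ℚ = ({-27/5, -7/9, -2/29} × {-7/4}) ∪ ((-10/3, 4] × ℚ)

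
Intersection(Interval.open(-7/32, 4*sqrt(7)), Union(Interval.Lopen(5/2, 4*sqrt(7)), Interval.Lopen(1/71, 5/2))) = Interval.open(1/71, 4*sqrt(7))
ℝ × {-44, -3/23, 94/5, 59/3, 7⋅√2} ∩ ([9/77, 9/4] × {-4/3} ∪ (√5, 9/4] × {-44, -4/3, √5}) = (√5, 9/4] × {-44}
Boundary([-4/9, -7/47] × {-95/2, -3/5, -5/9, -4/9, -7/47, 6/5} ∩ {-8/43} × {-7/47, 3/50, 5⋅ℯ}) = {-8/43} × {-7/47}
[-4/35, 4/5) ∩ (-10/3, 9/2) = [-4/35, 4/5)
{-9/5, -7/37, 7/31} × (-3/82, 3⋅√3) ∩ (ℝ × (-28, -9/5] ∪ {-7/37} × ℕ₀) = {-7/37} × {0, 1, …, 5}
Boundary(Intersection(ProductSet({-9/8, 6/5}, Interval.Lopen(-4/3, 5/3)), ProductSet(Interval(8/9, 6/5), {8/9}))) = ProductSet({6/5}, {8/9})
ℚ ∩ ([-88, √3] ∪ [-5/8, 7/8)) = ℚ ∩ [-88, √3]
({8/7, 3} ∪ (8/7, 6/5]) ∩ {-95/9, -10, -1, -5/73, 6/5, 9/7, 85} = {6/5}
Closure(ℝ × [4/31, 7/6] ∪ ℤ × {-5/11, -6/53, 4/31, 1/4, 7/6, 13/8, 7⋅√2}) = (ℝ × [4/31, 7/6]) ∪ (ℤ × {-5/11, -6/53, 4/31, 1/4, 7/6, 13/8, 7⋅√2})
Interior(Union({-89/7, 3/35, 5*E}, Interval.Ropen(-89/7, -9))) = Interval.open(-89/7, -9)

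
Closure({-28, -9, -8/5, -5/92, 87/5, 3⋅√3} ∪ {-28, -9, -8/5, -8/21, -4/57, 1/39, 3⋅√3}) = {-28, -9, -8/5, -8/21, -4/57, -5/92, 1/39, 87/5, 3⋅√3}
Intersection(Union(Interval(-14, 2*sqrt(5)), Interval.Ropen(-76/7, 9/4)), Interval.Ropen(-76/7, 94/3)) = Interval(-76/7, 2*sqrt(5))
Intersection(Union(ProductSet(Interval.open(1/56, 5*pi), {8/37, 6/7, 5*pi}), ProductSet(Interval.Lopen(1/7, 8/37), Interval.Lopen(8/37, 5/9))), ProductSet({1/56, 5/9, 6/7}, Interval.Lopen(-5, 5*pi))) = ProductSet({5/9, 6/7}, {8/37, 6/7, 5*pi})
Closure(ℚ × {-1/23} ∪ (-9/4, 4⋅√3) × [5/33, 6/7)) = (ℝ × {-1/23}) ∪ ({-9/4, 4⋅√3} × [5/33, 6/7]) ∪ ([-9/4, 4⋅√3] × {5/33, 6/7}) ∪ ((-9/4, 4⋅√3) × [5/33, 6/7))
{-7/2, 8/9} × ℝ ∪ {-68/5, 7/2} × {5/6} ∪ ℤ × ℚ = (ℤ × ℚ) ∪ ({-7/2, 8/9} × ℝ) ∪ ({-68/5, 7/2} × {5/6})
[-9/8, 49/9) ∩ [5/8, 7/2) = [5/8, 7/2)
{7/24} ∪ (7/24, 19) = [7/24, 19)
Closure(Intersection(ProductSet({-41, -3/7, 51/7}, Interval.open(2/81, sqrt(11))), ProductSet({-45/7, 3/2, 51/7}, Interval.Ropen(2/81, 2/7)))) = ProductSet({51/7}, Interval(2/81, 2/7))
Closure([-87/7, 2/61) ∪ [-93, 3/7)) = [-93, 3/7]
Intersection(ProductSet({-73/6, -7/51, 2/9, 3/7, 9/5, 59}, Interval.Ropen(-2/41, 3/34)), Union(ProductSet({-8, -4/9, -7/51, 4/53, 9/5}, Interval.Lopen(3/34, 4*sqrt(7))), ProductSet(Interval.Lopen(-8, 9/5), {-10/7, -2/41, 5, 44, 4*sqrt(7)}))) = ProductSet({-7/51, 2/9, 3/7, 9/5}, {-2/41})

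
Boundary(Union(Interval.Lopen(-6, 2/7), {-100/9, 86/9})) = {-100/9, -6, 2/7, 86/9}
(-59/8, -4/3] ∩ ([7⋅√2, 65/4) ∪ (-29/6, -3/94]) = (-29/6, -4/3]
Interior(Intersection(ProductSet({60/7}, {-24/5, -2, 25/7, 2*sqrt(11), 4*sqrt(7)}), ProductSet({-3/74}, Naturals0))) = EmptySet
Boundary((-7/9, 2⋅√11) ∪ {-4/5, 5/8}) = {-4/5, -7/9, 2⋅√11}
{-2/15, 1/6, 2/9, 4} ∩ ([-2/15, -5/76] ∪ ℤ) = {-2/15, 4}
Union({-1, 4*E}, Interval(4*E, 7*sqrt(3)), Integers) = Union(Integers, Interval(4*E, 7*sqrt(3)))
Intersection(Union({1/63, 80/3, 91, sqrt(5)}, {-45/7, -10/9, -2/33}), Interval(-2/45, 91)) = {1/63, 80/3, 91, sqrt(5)}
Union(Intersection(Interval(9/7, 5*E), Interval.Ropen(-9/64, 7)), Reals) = Interval(-oo, oo)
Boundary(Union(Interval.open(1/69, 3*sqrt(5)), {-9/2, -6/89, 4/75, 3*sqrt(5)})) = {-9/2, -6/89, 1/69, 3*sqrt(5)}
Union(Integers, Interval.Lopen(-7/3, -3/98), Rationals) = Union(Interval(-7/3, -3/98), Rationals)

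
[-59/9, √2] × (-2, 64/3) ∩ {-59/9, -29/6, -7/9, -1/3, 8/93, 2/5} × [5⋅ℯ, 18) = {-59/9, -29/6, -7/9, -1/3, 8/93, 2/5} × [5⋅ℯ, 18)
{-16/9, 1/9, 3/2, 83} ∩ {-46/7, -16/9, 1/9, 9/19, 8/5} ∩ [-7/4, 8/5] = {1/9}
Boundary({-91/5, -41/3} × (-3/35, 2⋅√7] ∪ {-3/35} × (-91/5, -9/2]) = ({-3/35} × [-91/5, -9/2]) ∪ ({-91/5, -41/3} × [-3/35, 2⋅√7])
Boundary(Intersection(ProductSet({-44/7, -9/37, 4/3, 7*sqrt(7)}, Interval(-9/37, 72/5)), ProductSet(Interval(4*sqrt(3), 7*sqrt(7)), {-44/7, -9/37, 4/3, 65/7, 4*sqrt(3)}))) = ProductSet({7*sqrt(7)}, {-9/37, 4/3, 65/7, 4*sqrt(3)})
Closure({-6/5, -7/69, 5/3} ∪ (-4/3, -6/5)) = [-4/3, -6/5] ∪ {-7/69, 5/3}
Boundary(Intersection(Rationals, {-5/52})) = {-5/52}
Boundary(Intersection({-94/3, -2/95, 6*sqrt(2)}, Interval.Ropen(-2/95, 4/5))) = {-2/95}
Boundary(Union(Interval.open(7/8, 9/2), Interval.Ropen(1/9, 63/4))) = {1/9, 63/4}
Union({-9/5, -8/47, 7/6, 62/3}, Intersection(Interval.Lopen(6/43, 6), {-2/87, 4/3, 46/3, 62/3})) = {-9/5, -8/47, 7/6, 4/3, 62/3}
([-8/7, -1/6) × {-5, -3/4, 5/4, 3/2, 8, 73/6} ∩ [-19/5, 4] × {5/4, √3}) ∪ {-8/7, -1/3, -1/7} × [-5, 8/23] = ([-8/7, -1/6) × {5/4}) ∪ ({-8/7, -1/3, -1/7} × [-5, 8/23])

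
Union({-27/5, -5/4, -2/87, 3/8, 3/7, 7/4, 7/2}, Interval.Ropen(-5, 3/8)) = Union({-27/5, 3/7, 7/4, 7/2}, Interval(-5, 3/8))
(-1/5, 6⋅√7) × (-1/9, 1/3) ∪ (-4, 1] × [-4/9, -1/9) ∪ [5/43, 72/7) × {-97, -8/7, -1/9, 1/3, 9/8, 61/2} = ((-4, 1] × [-4/9, -1/9)) ∪ ([5/43, 72/7) × {-97, -8/7, -1/9, 1/3, 9/8, 61/2}) ∪ ((-1/5, 6⋅√7) × (-1/9, 1/3))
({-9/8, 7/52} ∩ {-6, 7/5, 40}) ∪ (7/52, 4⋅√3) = (7/52, 4⋅√3)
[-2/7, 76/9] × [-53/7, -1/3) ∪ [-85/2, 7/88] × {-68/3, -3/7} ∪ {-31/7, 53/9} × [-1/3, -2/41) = ({-31/7, 53/9} × [-1/3, -2/41)) ∪ ([-85/2, 7/88] × {-68/3, -3/7}) ∪ ([-2/7, 76/9] × [-53/7, -1/3))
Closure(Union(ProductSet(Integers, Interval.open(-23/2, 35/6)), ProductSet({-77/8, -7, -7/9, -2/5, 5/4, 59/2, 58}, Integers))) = Union(ProductSet({-77/8, -7, -7/9, -2/5, 5/4, 59/2, 58}, Integers), ProductSet(Integers, Interval(-23/2, 35/6)))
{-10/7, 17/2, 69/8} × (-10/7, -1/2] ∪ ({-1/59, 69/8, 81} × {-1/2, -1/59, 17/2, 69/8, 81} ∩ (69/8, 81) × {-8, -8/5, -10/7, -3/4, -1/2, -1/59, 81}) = {-10/7, 17/2, 69/8} × (-10/7, -1/2]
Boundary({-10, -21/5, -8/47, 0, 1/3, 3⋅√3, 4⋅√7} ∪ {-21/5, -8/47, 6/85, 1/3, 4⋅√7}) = {-10, -21/5, -8/47, 0, 6/85, 1/3, 3⋅√3, 4⋅√7}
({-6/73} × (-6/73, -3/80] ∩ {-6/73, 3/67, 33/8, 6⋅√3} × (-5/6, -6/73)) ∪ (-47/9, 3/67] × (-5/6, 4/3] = (-47/9, 3/67] × (-5/6, 4/3]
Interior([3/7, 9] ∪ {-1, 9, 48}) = (3/7, 9)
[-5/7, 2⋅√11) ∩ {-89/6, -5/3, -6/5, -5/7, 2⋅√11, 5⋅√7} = {-5/7}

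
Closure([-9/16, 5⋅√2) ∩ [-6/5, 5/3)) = [-9/16, 5/3]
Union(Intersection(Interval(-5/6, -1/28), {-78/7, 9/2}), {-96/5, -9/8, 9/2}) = {-96/5, -9/8, 9/2}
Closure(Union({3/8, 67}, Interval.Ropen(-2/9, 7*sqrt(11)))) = Union({67}, Interval(-2/9, 7*sqrt(11)))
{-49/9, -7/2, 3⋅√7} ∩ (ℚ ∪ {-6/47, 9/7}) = {-49/9, -7/2}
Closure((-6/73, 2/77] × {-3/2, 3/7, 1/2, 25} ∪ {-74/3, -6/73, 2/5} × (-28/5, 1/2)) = ({-74/3, -6/73, 2/5} × [-28/5, 1/2]) ∪ ([-6/73, 2/77] × {-3/2, 3/7, 1/2, 25})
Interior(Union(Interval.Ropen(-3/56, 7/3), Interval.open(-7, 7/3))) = Interval.open(-7, 7/3)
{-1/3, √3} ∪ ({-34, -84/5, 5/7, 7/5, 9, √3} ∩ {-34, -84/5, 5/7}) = {-34, -84/5, -1/3, 5/7, √3}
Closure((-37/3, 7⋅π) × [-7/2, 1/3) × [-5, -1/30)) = ((-37/3, 7⋅π) × [-7/2, 1/3) × [-5, -1/30)) ∪ ((({-37/3, 7⋅π} × [-7/2, 1/3]) ∪ ([-37/3, 7⋅π] × {-7/2, 1/3})) × [-5, -1/30]) ∪ ((({-37/3, 7⋅π} × [-7/2, 1/3]) ∪ ([-37/3, 7⋅π] × {-7/2, 1/3}) ∪ ((-37/3, 7⋅π) × [-7/2, 1/3))) × {-5, -1/30})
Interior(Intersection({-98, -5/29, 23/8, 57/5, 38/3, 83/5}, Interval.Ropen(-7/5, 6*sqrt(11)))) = EmptySet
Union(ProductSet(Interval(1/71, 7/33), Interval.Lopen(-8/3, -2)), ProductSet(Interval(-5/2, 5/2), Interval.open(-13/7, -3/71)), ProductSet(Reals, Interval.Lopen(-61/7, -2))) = Union(ProductSet(Interval(-5/2, 5/2), Interval.open(-13/7, -3/71)), ProductSet(Reals, Interval.Lopen(-61/7, -2)))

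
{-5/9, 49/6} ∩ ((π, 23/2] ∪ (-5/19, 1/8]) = {49/6}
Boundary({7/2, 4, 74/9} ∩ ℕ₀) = {4}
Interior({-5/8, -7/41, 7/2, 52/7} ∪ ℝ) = ℝ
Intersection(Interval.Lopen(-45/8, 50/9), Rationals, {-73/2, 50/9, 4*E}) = {50/9}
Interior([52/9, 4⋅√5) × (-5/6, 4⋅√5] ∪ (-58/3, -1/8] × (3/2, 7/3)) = ((-58/3, -1/8) × (3/2, 7/3)) ∪ ((52/9, 4⋅√5) × (-5/6, 4⋅√5))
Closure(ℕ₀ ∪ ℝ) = ℝ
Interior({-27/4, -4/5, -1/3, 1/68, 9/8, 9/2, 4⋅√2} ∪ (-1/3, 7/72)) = (-1/3, 7/72)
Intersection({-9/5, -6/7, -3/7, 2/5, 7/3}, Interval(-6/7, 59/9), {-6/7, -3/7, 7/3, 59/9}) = {-6/7, -3/7, 7/3}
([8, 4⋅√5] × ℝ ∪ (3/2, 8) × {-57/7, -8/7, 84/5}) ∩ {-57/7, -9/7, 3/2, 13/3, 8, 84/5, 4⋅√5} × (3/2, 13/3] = {8, 4⋅√5} × (3/2, 13/3]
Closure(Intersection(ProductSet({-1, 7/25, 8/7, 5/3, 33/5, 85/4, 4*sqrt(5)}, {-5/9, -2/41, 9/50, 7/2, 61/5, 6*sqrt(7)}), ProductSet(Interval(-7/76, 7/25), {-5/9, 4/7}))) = ProductSet({7/25}, {-5/9})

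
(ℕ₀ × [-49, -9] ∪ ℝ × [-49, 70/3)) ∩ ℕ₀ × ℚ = ℕ₀ × (ℚ ∩ [-49, 70/3))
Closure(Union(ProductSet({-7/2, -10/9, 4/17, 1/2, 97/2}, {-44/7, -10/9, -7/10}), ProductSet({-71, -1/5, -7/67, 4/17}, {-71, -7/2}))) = Union(ProductSet({-71, -1/5, -7/67, 4/17}, {-71, -7/2}), ProductSet({-7/2, -10/9, 4/17, 1/2, 97/2}, {-44/7, -10/9, -7/10}))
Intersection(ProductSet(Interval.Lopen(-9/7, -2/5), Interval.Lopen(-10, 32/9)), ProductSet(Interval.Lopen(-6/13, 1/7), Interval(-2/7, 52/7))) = ProductSet(Interval.Lopen(-6/13, -2/5), Interval(-2/7, 32/9))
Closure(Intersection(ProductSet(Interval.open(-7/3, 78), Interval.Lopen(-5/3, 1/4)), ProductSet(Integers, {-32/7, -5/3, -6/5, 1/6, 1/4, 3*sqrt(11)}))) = ProductSet(Range(-2, 78, 1), {-6/5, 1/6, 1/4})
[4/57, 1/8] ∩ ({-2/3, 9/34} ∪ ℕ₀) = ∅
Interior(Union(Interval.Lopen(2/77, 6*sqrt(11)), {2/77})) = Interval.open(2/77, 6*sqrt(11))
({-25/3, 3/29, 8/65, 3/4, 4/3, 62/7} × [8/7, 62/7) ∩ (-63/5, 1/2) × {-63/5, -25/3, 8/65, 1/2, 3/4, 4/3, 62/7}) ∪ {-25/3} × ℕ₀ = ({-25/3} × ℕ₀) ∪ ({-25/3, 3/29, 8/65} × {4/3})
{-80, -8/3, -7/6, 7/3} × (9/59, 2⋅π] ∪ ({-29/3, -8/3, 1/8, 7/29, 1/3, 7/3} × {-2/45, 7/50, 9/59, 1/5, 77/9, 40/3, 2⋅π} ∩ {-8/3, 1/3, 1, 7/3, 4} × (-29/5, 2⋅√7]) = ({-8/3, 1/3, 7/3} × {-2/45, 7/50, 9/59, 1/5}) ∪ ({-80, -8/3, -7/6, 7/3} × (9/59, 2⋅π])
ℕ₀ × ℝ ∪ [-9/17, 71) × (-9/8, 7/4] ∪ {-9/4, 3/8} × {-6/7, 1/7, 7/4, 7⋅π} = (ℕ₀ × ℝ) ∪ ({-9/4, 3/8} × {-6/7, 1/7, 7/4, 7⋅π}) ∪ ([-9/17, 71) × (-9/8, 7/4])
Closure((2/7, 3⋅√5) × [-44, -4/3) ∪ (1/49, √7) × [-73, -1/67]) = ([1/49, √7] × {-73, -1/67}) ∪ ({3⋅√5} × [-44, -4/3]) ∪ ([1/49, √7) × [-73, -1/67]) ∪ ((2/7, 3⋅√5) × [-44, -4/3)) ∪ ([√7, 3⋅√5] × {-44, -4/3}) ∪ ({1/49, √7} × ([-73, -44] ∪ [-4/3, -1/67]))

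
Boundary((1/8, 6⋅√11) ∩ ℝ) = {1/8, 6⋅√11}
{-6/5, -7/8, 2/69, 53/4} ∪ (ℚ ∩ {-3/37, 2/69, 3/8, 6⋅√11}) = {-6/5, -7/8, -3/37, 2/69, 3/8, 53/4}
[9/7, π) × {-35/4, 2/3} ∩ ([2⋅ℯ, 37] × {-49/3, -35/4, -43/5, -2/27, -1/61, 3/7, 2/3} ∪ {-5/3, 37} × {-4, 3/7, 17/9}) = ∅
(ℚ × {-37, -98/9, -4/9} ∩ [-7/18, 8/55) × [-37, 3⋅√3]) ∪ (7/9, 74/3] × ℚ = ((7/9, 74/3] × ℚ) ∪ ((ℚ ∩ [-7/18, 8/55)) × {-37, -98/9, -4/9})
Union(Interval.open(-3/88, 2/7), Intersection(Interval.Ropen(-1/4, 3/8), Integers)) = Union(Interval.open(-3/88, 2/7), Range(0, 1, 1))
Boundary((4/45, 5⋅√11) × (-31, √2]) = ({4/45, 5⋅√11} × [-31, √2]) ∪ ([4/45, 5⋅√11] × {-31, √2})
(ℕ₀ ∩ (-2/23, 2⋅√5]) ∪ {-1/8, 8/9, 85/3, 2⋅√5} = {-1/8, 8/9, 85/3, 2⋅√5} ∪ {0, 1, …, 4}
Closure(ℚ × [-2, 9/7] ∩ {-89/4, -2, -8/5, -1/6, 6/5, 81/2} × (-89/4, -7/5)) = {-89/4, -2, -8/5, -1/6, 6/5, 81/2} × [-2, -7/5]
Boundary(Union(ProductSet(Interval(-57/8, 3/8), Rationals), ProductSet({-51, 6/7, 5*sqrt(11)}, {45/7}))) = Union(ProductSet({-51, 6/7, 5*sqrt(11)}, {45/7}), ProductSet(Interval(-57/8, 3/8), Reals))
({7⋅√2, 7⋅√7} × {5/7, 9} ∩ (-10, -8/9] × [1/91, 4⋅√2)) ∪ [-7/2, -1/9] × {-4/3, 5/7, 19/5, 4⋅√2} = [-7/2, -1/9] × {-4/3, 5/7, 19/5, 4⋅√2}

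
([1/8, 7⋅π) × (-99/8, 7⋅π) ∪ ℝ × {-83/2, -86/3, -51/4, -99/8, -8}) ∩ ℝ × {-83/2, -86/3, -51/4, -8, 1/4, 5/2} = (ℝ × {-83/2, -86/3, -51/4, -8}) ∪ ([1/8, 7⋅π) × {-8, 1/4, 5/2})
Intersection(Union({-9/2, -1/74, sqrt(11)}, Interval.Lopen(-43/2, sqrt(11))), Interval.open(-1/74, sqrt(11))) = Interval.open(-1/74, sqrt(11))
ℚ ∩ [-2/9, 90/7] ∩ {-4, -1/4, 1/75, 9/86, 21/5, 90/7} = {1/75, 9/86, 21/5, 90/7}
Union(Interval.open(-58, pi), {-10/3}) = Interval.open(-58, pi)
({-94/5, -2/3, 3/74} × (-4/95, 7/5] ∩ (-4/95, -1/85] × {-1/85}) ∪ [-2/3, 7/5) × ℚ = [-2/3, 7/5) × ℚ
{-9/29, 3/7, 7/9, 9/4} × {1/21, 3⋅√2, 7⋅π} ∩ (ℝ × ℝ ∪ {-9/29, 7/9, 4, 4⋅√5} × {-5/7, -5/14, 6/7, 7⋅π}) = {-9/29, 3/7, 7/9, 9/4} × {1/21, 3⋅√2, 7⋅π}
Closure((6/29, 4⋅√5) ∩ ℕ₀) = {1, 2, …, 8}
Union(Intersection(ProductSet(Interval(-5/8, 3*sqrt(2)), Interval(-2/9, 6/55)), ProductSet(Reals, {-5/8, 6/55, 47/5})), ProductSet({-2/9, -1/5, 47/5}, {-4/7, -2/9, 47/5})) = Union(ProductSet({-2/9, -1/5, 47/5}, {-4/7, -2/9, 47/5}), ProductSet(Interval(-5/8, 3*sqrt(2)), {6/55}))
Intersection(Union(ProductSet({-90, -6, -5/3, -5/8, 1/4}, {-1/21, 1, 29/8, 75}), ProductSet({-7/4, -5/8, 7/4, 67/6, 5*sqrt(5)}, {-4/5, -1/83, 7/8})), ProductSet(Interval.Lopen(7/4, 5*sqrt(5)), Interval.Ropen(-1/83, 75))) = ProductSet({67/6, 5*sqrt(5)}, {-1/83, 7/8})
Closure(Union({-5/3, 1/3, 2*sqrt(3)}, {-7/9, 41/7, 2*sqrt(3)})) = {-5/3, -7/9, 1/3, 41/7, 2*sqrt(3)}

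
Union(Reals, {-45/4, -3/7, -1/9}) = Reals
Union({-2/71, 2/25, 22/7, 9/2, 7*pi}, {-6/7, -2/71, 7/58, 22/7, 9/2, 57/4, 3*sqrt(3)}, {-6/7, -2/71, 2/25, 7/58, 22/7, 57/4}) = {-6/7, -2/71, 2/25, 7/58, 22/7, 9/2, 57/4, 3*sqrt(3), 7*pi}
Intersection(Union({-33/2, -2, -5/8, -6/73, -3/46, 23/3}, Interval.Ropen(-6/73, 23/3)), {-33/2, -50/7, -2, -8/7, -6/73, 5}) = {-33/2, -2, -6/73, 5}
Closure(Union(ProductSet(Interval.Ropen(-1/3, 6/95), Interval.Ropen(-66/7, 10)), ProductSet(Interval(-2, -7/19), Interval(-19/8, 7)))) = Union(ProductSet({-1/3, 6/95}, Interval(-66/7, 10)), ProductSet(Interval(-2, -7/19), Interval(-19/8, 7)), ProductSet(Interval(-1/3, 6/95), {-66/7, 10}), ProductSet(Interval.Ropen(-1/3, 6/95), Interval.Ropen(-66/7, 10)))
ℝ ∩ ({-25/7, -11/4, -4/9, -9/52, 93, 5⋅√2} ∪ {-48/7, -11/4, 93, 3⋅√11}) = {-48/7, -25/7, -11/4, -4/9, -9/52, 93, 3⋅√11, 5⋅√2}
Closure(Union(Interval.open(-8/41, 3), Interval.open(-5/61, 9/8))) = Interval(-8/41, 3)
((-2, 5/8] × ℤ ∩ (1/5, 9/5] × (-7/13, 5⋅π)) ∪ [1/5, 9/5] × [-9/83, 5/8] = ((1/5, 5/8] × {0, 1, …, 15}) ∪ ([1/5, 9/5] × [-9/83, 5/8])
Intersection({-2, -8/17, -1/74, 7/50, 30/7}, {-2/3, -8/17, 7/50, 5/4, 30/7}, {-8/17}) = {-8/17}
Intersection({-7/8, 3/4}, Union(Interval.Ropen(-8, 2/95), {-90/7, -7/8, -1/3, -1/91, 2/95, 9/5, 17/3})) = {-7/8}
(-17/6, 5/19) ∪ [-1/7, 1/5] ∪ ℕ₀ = (-17/6, 5/19) ∪ ℕ₀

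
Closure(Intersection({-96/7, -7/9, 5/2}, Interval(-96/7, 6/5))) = {-96/7, -7/9}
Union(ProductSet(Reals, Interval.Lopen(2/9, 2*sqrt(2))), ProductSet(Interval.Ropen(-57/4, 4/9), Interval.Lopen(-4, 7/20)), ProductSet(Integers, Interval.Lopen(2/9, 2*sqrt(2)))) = Union(ProductSet(Interval.Ropen(-57/4, 4/9), Interval.Lopen(-4, 7/20)), ProductSet(Reals, Interval.Lopen(2/9, 2*sqrt(2))))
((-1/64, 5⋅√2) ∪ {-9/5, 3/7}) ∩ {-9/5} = {-9/5}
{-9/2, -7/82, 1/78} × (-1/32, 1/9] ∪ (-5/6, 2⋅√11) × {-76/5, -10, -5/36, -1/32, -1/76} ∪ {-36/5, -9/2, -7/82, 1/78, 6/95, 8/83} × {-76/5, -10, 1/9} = ({-9/2, -7/82, 1/78} × (-1/32, 1/9]) ∪ ({-36/5, -9/2, -7/82, 1/78, 6/95, 8/83} × {-76/5, -10, 1/9}) ∪ ((-5/6, 2⋅√11) × {-76/5, -10, -5/36, -1/32, -1/76})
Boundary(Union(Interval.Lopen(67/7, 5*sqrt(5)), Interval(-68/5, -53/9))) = {-68/5, -53/9, 67/7, 5*sqrt(5)}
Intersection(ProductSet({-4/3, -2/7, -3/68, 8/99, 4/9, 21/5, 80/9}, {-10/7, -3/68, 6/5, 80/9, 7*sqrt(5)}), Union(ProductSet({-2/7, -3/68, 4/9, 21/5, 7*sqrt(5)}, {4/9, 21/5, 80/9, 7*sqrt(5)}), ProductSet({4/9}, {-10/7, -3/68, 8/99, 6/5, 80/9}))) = Union(ProductSet({4/9}, {-10/7, -3/68, 6/5, 80/9}), ProductSet({-2/7, -3/68, 4/9, 21/5}, {80/9, 7*sqrt(5)}))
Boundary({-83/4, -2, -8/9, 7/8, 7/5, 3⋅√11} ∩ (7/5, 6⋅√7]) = {3⋅√11}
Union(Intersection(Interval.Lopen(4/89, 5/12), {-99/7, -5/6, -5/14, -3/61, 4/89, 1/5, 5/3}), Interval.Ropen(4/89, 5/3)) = Interval.Ropen(4/89, 5/3)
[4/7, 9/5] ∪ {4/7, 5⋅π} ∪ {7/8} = [4/7, 9/5] ∪ {5⋅π}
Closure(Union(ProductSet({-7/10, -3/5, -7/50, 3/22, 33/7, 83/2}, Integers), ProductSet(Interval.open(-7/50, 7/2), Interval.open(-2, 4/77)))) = Union(ProductSet({-7/50, 7/2}, Interval(-2, 4/77)), ProductSet({-7/10, -3/5, -7/50, 3/22, 33/7, 83/2}, Integers), ProductSet(Interval(-7/50, 7/2), {-2, 4/77}), ProductSet(Interval.open(-7/50, 7/2), Interval.open(-2, 4/77)))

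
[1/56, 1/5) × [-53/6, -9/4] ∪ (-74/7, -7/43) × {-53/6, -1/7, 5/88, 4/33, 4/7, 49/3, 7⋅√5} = ([1/56, 1/5) × [-53/6, -9/4]) ∪ ((-74/7, -7/43) × {-53/6, -1/7, 5/88, 4/33, 4/7, 49/3, 7⋅√5})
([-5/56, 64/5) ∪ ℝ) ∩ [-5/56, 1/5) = [-5/56, 1/5)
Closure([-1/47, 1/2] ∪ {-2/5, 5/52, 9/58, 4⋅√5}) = {-2/5, 4⋅√5} ∪ [-1/47, 1/2]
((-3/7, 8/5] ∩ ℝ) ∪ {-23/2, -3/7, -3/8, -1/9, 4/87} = {-23/2} ∪ [-3/7, 8/5]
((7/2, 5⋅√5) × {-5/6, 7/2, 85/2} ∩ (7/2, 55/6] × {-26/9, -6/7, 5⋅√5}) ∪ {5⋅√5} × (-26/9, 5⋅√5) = {5⋅√5} × (-26/9, 5⋅√5)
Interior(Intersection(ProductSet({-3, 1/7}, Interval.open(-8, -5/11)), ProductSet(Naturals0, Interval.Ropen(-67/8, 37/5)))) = EmptySet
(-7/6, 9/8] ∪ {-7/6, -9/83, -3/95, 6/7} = [-7/6, 9/8]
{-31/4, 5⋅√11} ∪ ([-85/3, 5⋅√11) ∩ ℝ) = [-85/3, 5⋅√11]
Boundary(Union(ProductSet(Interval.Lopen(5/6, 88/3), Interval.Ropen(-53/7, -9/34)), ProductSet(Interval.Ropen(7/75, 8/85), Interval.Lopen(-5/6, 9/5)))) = Union(ProductSet({7/75, 8/85}, Interval(-5/6, 9/5)), ProductSet({5/6, 88/3}, Interval(-53/7, -9/34)), ProductSet(Interval(7/75, 8/85), {-5/6, 9/5}), ProductSet(Interval(5/6, 88/3), {-53/7, -9/34}))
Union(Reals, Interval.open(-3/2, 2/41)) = Interval(-oo, oo)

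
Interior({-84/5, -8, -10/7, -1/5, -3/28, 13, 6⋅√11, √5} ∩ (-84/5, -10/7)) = ∅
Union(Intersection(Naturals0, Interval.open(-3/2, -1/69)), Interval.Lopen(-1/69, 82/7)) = Interval.Lopen(-1/69, 82/7)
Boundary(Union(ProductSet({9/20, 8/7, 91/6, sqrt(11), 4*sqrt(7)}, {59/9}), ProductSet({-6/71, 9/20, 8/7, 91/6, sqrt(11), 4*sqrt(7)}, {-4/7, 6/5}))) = Union(ProductSet({9/20, 8/7, 91/6, sqrt(11), 4*sqrt(7)}, {59/9}), ProductSet({-6/71, 9/20, 8/7, 91/6, sqrt(11), 4*sqrt(7)}, {-4/7, 6/5}))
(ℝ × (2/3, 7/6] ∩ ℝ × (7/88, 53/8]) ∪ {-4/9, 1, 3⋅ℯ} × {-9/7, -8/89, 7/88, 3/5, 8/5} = (ℝ × (2/3, 7/6]) ∪ ({-4/9, 1, 3⋅ℯ} × {-9/7, -8/89, 7/88, 3/5, 8/5})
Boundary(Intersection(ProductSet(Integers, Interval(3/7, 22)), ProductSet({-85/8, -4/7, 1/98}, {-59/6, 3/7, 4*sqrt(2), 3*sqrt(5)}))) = EmptySet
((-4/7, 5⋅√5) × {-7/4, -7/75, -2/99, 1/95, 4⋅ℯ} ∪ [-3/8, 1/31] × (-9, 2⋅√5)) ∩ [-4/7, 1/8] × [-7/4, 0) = ((-4/7, 1/8] × {-7/4, -7/75, -2/99}) ∪ ([-3/8, 1/31] × [-7/4, 0))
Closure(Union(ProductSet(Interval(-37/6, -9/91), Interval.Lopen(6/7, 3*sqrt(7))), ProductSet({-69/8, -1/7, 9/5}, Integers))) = Union(ProductSet({-69/8, -1/7, 9/5}, Integers), ProductSet(Interval(-37/6, -9/91), Interval(6/7, 3*sqrt(7))))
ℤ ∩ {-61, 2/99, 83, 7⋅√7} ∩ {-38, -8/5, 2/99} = ∅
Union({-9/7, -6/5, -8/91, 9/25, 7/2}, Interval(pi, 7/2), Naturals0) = Union({-9/7, -6/5, -8/91, 9/25}, Interval(pi, 7/2), Naturals0)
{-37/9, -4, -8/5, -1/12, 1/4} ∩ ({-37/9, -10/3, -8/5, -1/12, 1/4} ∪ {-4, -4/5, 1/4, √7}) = {-37/9, -4, -8/5, -1/12, 1/4}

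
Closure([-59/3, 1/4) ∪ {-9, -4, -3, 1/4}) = [-59/3, 1/4]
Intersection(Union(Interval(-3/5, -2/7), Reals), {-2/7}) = {-2/7}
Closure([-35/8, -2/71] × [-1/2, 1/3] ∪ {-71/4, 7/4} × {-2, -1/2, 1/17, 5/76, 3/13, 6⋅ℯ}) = ([-35/8, -2/71] × [-1/2, 1/3]) ∪ ({-71/4, 7/4} × {-2, -1/2, 1/17, 5/76, 3/13, 6⋅ℯ})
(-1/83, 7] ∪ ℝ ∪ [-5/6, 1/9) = (-∞, ∞)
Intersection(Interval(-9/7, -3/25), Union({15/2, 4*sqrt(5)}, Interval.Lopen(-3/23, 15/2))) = Interval.Lopen(-3/23, -3/25)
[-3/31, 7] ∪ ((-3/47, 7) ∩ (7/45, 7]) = [-3/31, 7]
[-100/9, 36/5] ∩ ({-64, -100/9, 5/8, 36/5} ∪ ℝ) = [-100/9, 36/5]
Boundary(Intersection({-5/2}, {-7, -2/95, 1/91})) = EmptySet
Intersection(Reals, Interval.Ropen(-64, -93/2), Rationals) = Intersection(Interval.Ropen(-64, -93/2), Rationals)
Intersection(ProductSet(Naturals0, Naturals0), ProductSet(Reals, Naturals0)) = ProductSet(Naturals0, Naturals0)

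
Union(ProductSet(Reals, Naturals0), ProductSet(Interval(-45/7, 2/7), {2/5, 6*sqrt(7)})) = Union(ProductSet(Interval(-45/7, 2/7), {2/5, 6*sqrt(7)}), ProductSet(Reals, Naturals0))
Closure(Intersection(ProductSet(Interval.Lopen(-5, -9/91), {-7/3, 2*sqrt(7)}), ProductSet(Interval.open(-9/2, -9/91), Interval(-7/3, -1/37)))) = ProductSet(Interval(-9/2, -9/91), {-7/3})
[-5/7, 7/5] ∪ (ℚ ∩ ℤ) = ℤ ∪ [-5/7, 7/5]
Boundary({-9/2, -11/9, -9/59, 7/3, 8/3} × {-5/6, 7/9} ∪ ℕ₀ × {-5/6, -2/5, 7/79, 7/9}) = (ℕ₀ × {-5/6, -2/5, 7/79, 7/9}) ∪ ({-9/2, -11/9, -9/59, 7/3, 8/3} × {-5/6, 7/9})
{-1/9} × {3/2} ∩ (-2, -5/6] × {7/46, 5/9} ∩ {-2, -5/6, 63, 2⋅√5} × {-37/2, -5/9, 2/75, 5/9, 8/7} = ∅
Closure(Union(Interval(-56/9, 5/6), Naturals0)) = Union(Complement(Naturals0, Interval.open(-56/9, 5/6)), Interval(-56/9, 5/6), Naturals0)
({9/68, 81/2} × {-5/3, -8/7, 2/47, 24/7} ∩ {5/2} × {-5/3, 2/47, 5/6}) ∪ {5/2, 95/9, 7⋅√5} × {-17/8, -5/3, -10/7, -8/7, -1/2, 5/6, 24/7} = {5/2, 95/9, 7⋅√5} × {-17/8, -5/3, -10/7, -8/7, -1/2, 5/6, 24/7}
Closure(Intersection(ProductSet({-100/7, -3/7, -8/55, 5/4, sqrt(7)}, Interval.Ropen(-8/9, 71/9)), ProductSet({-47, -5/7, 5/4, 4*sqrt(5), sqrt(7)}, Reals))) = ProductSet({5/4, sqrt(7)}, Interval(-8/9, 71/9))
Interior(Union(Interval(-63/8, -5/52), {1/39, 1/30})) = Interval.open(-63/8, -5/52)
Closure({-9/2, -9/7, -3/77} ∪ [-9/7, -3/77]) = {-9/2} ∪ [-9/7, -3/77]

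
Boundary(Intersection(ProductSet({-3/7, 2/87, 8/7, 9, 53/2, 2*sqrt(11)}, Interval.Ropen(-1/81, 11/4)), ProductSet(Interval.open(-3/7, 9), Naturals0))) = ProductSet({2/87, 8/7, 2*sqrt(11)}, Range(0, 3, 1))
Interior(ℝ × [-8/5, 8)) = ℝ × (-8/5, 8)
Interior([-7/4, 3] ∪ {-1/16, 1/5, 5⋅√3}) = (-7/4, 3)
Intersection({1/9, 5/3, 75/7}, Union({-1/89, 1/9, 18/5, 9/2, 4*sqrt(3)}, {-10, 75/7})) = {1/9, 75/7}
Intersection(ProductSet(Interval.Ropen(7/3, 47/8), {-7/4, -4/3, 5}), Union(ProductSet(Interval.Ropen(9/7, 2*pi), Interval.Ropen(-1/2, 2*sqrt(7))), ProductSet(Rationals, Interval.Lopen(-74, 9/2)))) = Union(ProductSet(Intersection(Interval.Ropen(7/3, 47/8), Rationals), {-7/4, -4/3}), ProductSet(Interval.Ropen(7/3, 47/8), {5}))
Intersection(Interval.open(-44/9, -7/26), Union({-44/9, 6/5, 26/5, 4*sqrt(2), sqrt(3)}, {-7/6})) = {-7/6}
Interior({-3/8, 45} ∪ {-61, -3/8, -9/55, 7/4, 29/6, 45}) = ∅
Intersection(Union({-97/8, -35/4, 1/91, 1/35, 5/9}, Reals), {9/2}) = {9/2}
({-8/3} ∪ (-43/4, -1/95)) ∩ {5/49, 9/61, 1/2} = ∅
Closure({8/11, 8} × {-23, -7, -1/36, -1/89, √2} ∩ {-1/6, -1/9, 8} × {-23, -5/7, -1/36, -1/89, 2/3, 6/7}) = {8} × {-23, -1/36, -1/89}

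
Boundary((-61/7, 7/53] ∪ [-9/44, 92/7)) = {-61/7, 92/7}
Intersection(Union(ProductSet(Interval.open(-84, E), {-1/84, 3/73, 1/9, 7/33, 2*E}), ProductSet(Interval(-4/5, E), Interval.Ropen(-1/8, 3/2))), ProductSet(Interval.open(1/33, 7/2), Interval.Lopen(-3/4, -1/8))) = ProductSet(Interval.Lopen(1/33, E), {-1/8})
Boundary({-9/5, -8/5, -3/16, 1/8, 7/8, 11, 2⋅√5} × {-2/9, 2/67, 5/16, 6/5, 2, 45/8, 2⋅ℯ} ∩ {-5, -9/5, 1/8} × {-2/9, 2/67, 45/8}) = {-9/5, 1/8} × {-2/9, 2/67, 45/8}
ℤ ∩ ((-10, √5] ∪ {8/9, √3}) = {-9, -8, …, 2}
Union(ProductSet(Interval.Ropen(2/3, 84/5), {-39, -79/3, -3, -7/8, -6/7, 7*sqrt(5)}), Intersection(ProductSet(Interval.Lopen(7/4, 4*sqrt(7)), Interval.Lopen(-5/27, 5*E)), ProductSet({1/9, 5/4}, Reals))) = ProductSet(Interval.Ropen(2/3, 84/5), {-39, -79/3, -3, -7/8, -6/7, 7*sqrt(5)})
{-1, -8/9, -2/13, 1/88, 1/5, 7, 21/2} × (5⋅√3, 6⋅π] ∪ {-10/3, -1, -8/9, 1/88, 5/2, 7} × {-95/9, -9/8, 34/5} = ({-10/3, -1, -8/9, 1/88, 5/2, 7} × {-95/9, -9/8, 34/5}) ∪ ({-1, -8/9, -2/13, 1/88, 1/5, 7, 21/2} × (5⋅√3, 6⋅π])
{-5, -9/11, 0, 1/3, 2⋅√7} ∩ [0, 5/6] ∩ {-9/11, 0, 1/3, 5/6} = {0, 1/3}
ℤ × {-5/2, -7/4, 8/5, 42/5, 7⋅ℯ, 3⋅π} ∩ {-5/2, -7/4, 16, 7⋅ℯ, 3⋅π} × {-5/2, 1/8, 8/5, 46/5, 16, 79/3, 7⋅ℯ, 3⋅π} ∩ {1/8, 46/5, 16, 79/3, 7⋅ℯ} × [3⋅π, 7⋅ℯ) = {16} × {3⋅π}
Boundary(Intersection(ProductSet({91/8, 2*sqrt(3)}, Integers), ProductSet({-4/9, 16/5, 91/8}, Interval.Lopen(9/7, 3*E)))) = ProductSet({91/8}, Range(2, 9, 1))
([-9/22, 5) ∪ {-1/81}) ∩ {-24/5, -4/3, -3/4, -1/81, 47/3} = {-1/81}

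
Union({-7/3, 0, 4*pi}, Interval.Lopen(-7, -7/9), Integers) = Union({4*pi}, Integers, Interval(-7, -7/9))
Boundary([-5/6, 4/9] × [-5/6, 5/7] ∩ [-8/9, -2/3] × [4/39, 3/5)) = ({-5/6, -2/3} × [4/39, 3/5]) ∪ ([-5/6, -2/3] × {4/39, 3/5})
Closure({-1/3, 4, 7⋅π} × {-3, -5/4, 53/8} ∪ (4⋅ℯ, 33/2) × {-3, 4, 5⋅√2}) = ({-1/3, 4, 7⋅π} × {-3, -5/4, 53/8}) ∪ ([4⋅ℯ, 33/2] × {-3, 4, 5⋅√2})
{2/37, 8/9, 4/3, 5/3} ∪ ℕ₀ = ℕ₀ ∪ {2/37, 8/9, 4/3, 5/3}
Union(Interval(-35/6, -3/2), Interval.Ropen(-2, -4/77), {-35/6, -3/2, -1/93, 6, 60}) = Union({-1/93, 6, 60}, Interval.Ropen(-35/6, -4/77))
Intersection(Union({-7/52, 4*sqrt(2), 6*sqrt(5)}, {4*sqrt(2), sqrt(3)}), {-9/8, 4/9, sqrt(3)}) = {sqrt(3)}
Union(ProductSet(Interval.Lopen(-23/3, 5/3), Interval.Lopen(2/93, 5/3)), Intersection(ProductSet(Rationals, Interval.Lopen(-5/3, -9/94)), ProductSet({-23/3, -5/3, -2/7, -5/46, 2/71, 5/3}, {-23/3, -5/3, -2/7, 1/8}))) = Union(ProductSet({-23/3, -5/3, -2/7, -5/46, 2/71, 5/3}, {-2/7}), ProductSet(Interval.Lopen(-23/3, 5/3), Interval.Lopen(2/93, 5/3)))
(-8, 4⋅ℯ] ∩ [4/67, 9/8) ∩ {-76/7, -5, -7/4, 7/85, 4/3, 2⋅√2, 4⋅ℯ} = {7/85}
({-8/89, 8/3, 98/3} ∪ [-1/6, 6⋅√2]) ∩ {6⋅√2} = {6⋅√2}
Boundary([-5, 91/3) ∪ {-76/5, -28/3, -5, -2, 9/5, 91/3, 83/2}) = {-76/5, -28/3, -5, 91/3, 83/2}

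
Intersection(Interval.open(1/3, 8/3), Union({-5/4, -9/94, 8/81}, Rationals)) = Intersection(Interval.open(1/3, 8/3), Rationals)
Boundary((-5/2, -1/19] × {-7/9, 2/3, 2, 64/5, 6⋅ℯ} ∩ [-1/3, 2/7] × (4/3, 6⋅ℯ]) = [-1/3, -1/19] × {2, 64/5, 6⋅ℯ}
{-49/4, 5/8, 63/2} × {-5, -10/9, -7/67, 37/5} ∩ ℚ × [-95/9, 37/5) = {-49/4, 5/8, 63/2} × {-5, -10/9, -7/67}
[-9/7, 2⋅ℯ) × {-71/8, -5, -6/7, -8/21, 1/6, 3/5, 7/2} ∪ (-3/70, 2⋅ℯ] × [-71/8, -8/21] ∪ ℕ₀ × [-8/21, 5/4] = (ℕ₀ × [-8/21, 5/4]) ∪ ((-3/70, 2⋅ℯ] × [-71/8, -8/21]) ∪ ([-9/7, 2⋅ℯ) × {-71/8, -5, -6/7, -8/21, 1/6, 3/5, 7/2})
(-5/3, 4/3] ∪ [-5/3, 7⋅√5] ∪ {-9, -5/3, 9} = {-9} ∪ [-5/3, 7⋅√5]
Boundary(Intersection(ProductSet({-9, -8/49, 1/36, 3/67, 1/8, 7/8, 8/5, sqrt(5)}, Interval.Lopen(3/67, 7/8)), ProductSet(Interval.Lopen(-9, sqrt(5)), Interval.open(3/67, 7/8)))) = ProductSet({-8/49, 1/36, 3/67, 1/8, 7/8, 8/5, sqrt(5)}, Interval(3/67, 7/8))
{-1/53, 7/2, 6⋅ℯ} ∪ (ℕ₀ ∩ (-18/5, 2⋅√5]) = {-1/53, 7/2, 6⋅ℯ} ∪ {0, 1, …, 4}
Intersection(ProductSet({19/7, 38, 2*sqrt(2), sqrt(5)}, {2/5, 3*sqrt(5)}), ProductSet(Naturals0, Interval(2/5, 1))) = ProductSet({38}, {2/5})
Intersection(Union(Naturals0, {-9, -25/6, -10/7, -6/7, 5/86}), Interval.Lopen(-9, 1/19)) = Union({-25/6, -10/7, -6/7}, Range(0, 1, 1))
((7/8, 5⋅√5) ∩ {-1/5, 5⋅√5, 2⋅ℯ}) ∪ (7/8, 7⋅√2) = (7/8, 7⋅√2)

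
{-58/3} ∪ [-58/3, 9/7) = [-58/3, 9/7)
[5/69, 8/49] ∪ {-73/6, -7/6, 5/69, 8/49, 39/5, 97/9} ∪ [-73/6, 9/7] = [-73/6, 9/7] ∪ {39/5, 97/9}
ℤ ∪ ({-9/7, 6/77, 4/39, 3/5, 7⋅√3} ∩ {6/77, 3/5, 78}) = ℤ ∪ {6/77, 3/5}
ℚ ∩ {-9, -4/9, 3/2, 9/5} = {-9, -4/9, 3/2, 9/5}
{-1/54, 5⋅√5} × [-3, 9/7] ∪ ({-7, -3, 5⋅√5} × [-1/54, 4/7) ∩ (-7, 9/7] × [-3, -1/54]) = ({-3} × {-1/54}) ∪ ({-1/54, 5⋅√5} × [-3, 9/7])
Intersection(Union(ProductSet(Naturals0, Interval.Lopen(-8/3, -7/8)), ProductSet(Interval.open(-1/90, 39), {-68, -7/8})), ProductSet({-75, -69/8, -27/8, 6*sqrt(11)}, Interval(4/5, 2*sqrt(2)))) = EmptySet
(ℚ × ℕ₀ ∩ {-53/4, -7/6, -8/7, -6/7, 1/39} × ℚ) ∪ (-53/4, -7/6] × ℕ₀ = ([-53/4, -7/6] ∪ {-8/7, -6/7, 1/39}) × ℕ₀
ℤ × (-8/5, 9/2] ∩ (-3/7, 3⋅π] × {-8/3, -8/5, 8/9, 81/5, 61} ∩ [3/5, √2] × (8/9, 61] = ∅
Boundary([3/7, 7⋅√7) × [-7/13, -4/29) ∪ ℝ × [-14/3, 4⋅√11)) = ℝ × {-14/3, 4⋅√11}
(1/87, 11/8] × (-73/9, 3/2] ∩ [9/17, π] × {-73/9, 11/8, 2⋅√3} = [9/17, 11/8] × {11/8}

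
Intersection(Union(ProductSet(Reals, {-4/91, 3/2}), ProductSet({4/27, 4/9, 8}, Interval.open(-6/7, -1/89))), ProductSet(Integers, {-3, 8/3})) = EmptySet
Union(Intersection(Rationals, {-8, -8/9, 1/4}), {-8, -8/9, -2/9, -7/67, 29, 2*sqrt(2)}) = {-8, -8/9, -2/9, -7/67, 1/4, 29, 2*sqrt(2)}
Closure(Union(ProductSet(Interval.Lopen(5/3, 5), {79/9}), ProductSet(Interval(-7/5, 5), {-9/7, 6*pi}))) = Union(ProductSet(Interval(-7/5, 5), {-9/7, 6*pi}), ProductSet(Interval(5/3, 5), {79/9}))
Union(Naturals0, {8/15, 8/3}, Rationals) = Rationals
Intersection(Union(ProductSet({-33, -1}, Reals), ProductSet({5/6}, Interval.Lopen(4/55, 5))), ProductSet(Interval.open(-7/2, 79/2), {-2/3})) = ProductSet({-1}, {-2/3})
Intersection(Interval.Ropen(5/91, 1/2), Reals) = Interval.Ropen(5/91, 1/2)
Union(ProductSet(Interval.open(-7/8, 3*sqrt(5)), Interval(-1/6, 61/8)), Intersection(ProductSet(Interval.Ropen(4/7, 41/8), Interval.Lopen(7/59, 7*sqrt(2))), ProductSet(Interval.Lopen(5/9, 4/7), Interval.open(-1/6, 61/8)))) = ProductSet(Interval.open(-7/8, 3*sqrt(5)), Interval(-1/6, 61/8))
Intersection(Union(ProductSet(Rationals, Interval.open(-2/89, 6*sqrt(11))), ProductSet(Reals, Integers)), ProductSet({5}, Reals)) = ProductSet({5}, Union(Integers, Interval.open(-2/89, 6*sqrt(11))))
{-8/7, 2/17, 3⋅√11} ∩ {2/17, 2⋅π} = {2/17}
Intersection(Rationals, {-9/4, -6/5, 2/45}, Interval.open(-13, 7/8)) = {-9/4, -6/5, 2/45}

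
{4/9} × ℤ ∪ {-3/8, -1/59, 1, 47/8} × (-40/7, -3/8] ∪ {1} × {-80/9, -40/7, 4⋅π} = ({4/9} × ℤ) ∪ ({1} × {-80/9, -40/7, 4⋅π}) ∪ ({-3/8, -1/59, 1, 47/8} × (-40/7, -3/8])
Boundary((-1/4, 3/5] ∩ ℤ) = {0}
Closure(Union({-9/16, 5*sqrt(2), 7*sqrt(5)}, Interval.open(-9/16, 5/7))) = Union({5*sqrt(2), 7*sqrt(5)}, Interval(-9/16, 5/7))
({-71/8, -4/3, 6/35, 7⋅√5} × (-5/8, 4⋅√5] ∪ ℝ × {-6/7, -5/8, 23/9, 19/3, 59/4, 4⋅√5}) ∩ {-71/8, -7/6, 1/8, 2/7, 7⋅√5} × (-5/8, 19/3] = ({-71/8, 7⋅√5} × (-5/8, 19/3]) ∪ ({-71/8, -7/6, 1/8, 2/7, 7⋅√5} × {23/9, 19/3})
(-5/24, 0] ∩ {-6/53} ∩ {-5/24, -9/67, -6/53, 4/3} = {-6/53}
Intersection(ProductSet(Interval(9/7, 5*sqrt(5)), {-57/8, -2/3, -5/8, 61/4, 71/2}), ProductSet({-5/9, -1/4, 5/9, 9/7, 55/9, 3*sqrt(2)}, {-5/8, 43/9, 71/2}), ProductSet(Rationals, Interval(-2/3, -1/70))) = ProductSet({9/7, 55/9}, {-5/8})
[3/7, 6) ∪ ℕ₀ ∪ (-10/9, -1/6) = (-10/9, -1/6) ∪ ℕ₀ ∪ [3/7, 6]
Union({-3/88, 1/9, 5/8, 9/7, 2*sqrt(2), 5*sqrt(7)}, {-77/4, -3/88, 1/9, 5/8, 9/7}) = {-77/4, -3/88, 1/9, 5/8, 9/7, 2*sqrt(2), 5*sqrt(7)}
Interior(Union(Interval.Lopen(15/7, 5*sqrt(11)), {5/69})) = Interval.open(15/7, 5*sqrt(11))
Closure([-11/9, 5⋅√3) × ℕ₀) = [-11/9, 5⋅√3] × ℕ₀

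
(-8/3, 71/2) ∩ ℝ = (-8/3, 71/2)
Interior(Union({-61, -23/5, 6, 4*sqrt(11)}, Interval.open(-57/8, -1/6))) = Interval.open(-57/8, -1/6)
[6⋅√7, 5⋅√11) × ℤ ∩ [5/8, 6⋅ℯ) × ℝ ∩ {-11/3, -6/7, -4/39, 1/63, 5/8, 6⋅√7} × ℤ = {6⋅√7} × ℤ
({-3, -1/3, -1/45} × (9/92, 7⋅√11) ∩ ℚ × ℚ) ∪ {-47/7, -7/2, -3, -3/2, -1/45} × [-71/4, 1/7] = ({-47/7, -7/2, -3, -3/2, -1/45} × [-71/4, 1/7]) ∪ ({-3, -1/3, -1/45} × (ℚ ∩ (9/92, 7⋅√11)))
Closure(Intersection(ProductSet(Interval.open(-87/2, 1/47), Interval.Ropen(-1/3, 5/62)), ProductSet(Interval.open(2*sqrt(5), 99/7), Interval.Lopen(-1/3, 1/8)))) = EmptySet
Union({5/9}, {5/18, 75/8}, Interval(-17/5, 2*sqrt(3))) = Union({75/8}, Interval(-17/5, 2*sqrt(3)))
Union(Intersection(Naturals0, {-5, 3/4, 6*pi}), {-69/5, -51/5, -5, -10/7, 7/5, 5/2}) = {-69/5, -51/5, -5, -10/7, 7/5, 5/2}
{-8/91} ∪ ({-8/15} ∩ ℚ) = {-8/15, -8/91}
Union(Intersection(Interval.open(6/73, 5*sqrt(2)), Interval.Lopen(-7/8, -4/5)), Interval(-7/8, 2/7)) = Interval(-7/8, 2/7)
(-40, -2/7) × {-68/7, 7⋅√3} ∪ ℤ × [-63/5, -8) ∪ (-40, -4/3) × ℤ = (ℤ × [-63/5, -8)) ∪ ((-40, -4/3) × ℤ) ∪ ((-40, -2/7) × {-68/7, 7⋅√3})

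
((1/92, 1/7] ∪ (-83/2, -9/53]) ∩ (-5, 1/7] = (-5, -9/53] ∪ (1/92, 1/7]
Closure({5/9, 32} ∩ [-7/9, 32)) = {5/9}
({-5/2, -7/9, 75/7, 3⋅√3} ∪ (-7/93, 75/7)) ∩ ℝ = {-5/2, -7/9} ∪ (-7/93, 75/7]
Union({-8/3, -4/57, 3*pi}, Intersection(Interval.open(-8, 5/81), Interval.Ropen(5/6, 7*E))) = {-8/3, -4/57, 3*pi}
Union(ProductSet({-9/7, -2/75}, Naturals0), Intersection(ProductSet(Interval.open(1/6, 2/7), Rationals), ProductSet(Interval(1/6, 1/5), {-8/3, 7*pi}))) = Union(ProductSet({-9/7, -2/75}, Naturals0), ProductSet(Interval.Lopen(1/6, 1/5), {-8/3}))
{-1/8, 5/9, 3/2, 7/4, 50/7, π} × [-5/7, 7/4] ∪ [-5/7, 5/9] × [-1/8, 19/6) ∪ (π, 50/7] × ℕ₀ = ((π, 50/7] × ℕ₀) ∪ ([-5/7, 5/9] × [-1/8, 19/6)) ∪ ({-1/8, 5/9, 3/2, 7/4, 50/7, π} × [-5/7, 7/4])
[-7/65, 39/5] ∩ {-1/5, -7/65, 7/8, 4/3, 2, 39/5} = {-7/65, 7/8, 4/3, 2, 39/5}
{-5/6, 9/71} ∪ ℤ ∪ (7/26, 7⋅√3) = ℤ ∪ {-5/6, 9/71} ∪ (7/26, 7⋅√3)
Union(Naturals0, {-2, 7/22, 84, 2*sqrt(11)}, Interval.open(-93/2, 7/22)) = Union({2*sqrt(11)}, Interval.Lopen(-93/2, 7/22), Naturals0)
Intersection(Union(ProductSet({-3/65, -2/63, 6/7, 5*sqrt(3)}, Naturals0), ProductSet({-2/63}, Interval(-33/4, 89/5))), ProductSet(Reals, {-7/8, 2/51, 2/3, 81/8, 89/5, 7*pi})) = ProductSet({-2/63}, {-7/8, 2/51, 2/3, 81/8, 89/5})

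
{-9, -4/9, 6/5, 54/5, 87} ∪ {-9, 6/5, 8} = {-9, -4/9, 6/5, 8, 54/5, 87}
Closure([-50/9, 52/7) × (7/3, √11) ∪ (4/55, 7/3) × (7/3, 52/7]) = ([-50/9, 52/7] × {7/3}) ∪ ([4/55, 7/3] × {7/3, 52/7}) ∪ ({-50/9, 52/7} × [7/3, √11]) ∪ ((4/55, 7/3) × (7/3, 52/7]) ∪ ([-50/9, 52/7) × (7/3, √11)) ∪ ({4/55, 7/3} × ({7/3} ∪ [√11, 52/7])) ∪ (([-50/9, 4/55] ∪ [7/3, 52/7]) × {7/3, √11})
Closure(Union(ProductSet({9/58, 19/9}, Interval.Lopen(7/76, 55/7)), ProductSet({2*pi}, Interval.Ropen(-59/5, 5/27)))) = Union(ProductSet({2*pi}, Interval(-59/5, 5/27)), ProductSet({9/58, 19/9}, Interval(7/76, 55/7)))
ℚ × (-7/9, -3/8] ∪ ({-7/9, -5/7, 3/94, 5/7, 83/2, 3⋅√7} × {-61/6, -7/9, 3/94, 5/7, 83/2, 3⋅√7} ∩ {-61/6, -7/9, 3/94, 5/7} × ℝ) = (ℚ × (-7/9, -3/8]) ∪ ({-7/9, 3/94, 5/7} × {-61/6, -7/9, 3/94, 5/7, 83/2, 3⋅√7})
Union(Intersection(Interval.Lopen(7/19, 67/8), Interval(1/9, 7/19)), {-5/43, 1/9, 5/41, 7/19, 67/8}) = {-5/43, 1/9, 5/41, 7/19, 67/8}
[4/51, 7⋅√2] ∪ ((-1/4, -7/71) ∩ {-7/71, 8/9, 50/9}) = [4/51, 7⋅√2]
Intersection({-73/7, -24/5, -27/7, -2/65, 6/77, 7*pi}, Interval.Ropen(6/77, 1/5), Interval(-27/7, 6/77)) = {6/77}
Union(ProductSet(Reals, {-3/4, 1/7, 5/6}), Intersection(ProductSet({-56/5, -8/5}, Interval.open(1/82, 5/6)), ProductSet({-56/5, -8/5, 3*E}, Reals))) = Union(ProductSet({-56/5, -8/5}, Interval.open(1/82, 5/6)), ProductSet(Reals, {-3/4, 1/7, 5/6}))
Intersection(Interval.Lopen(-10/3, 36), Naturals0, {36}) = {36}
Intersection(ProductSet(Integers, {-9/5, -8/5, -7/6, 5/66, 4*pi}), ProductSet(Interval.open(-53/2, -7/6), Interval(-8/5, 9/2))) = ProductSet(Range(-26, -1, 1), {-8/5, -7/6, 5/66})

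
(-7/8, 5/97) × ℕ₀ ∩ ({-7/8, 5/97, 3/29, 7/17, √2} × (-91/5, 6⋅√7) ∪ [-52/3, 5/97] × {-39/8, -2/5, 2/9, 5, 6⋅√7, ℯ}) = (-7/8, 5/97) × {5}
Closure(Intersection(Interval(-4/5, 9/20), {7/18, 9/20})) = {7/18, 9/20}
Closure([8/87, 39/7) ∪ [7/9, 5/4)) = [8/87, 39/7]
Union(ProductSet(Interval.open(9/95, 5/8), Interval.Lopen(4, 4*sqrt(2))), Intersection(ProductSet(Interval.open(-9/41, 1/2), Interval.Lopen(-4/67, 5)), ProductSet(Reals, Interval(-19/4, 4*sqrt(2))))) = Union(ProductSet(Interval.open(-9/41, 1/2), Interval.Lopen(-4/67, 5)), ProductSet(Interval.open(9/95, 5/8), Interval.Lopen(4, 4*sqrt(2))))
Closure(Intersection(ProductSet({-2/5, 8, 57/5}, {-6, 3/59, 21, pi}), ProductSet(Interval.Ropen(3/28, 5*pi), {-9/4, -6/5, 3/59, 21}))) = ProductSet({8, 57/5}, {3/59, 21})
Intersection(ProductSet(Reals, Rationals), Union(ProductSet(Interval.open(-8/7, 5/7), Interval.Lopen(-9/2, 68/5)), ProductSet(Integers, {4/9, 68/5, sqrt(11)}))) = Union(ProductSet(Integers, {4/9, 68/5}), ProductSet(Interval.open(-8/7, 5/7), Intersection(Interval.Lopen(-9/2, 68/5), Rationals)))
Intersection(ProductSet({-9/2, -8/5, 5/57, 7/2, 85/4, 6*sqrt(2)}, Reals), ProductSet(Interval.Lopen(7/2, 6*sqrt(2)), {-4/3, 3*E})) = ProductSet({6*sqrt(2)}, {-4/3, 3*E})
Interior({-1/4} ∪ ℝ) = ℝ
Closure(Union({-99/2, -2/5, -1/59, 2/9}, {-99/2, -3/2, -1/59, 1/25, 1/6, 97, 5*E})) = {-99/2, -3/2, -2/5, -1/59, 1/25, 1/6, 2/9, 97, 5*E}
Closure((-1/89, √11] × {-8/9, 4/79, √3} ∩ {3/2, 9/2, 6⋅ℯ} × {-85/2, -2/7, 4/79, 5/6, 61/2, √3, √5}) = {3/2} × {4/79, √3}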